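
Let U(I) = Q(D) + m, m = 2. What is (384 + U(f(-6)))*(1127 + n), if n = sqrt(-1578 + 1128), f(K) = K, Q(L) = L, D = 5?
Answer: 440657 + 5865*I*sqrt(2) ≈ 4.4066e+5 + 8294.4*I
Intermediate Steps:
U(I) = 7 (U(I) = 5 + 2 = 7)
n = 15*I*sqrt(2) (n = sqrt(-450) = 15*I*sqrt(2) ≈ 21.213*I)
(384 + U(f(-6)))*(1127 + n) = (384 + 7)*(1127 + 15*I*sqrt(2)) = 391*(1127 + 15*I*sqrt(2)) = 440657 + 5865*I*sqrt(2)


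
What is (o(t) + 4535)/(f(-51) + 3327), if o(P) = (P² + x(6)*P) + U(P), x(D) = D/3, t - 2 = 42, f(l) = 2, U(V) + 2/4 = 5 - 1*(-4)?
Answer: 13135/6658 ≈ 1.9728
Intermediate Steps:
U(V) = 17/2 (U(V) = -½ + (5 - 1*(-4)) = -½ + (5 + 4) = -½ + 9 = 17/2)
t = 44 (t = 2 + 42 = 44)
x(D) = D/3 (x(D) = D*(⅓) = D/3)
o(P) = 17/2 + P² + 2*P (o(P) = (P² + ((⅓)*6)*P) + 17/2 = (P² + 2*P) + 17/2 = 17/2 + P² + 2*P)
(o(t) + 4535)/(f(-51) + 3327) = ((17/2 + 44² + 2*44) + 4535)/(2 + 3327) = ((17/2 + 1936 + 88) + 4535)/3329 = (4065/2 + 4535)*(1/3329) = (13135/2)*(1/3329) = 13135/6658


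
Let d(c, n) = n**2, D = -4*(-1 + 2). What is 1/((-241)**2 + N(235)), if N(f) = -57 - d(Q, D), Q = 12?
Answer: 1/58008 ≈ 1.7239e-5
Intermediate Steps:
D = -4 (D = -4*1 = -4)
N(f) = -73 (N(f) = -57 - 1*(-4)**2 = -57 - 1*16 = -57 - 16 = -73)
1/((-241)**2 + N(235)) = 1/((-241)**2 - 73) = 1/(58081 - 73) = 1/58008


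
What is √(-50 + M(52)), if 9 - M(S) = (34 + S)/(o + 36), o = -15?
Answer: I*√19887/21 ≈ 6.7153*I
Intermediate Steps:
M(S) = 155/21 - S/21 (M(S) = 9 - (34 + S)/(-15 + 36) = 9 - (34 + S)/21 = 9 - (34/21 + S/21) = 9 + (-34/21 - S/21) = 155/21 - S/21)
√(-50 + M(52)) = √(-50 + (155/21 - 1/21*52)) = √(-50 + (155/21 - 52/21)) = √(-50 + 103/21) = √(-947/21) = I*√19887/21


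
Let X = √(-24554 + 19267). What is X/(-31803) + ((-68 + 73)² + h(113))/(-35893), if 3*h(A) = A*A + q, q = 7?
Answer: -12851/107679 - I*√5287/31803 ≈ -0.11935 - 0.0022863*I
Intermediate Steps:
X = I*√5287 (X = √(-5287) = I*√5287 ≈ 72.712*I)
h(A) = 7/3 + A²/3 (h(A) = (A*A + 7)/3 = (A² + 7)/3 = (7 + A²)/3 = 7/3 + A²/3)
X/(-31803) + ((-68 + 73)² + h(113))/(-35893) = (I*√5287)/(-31803) + ((-68 + 73)² + (7/3 + (⅓)*113²))/(-35893) = (I*√5287)*(-1/31803) + (5² + (7/3 + (⅓)*12769))*(-1/35893) = -I*√5287/31803 + (25 + (7/3 + 12769/3))*(-1/35893) = -I*√5287/31803 + (25 + 12776/3)*(-1/35893) = -I*√5287/31803 + (12851/3)*(-1/35893) = -I*√5287/31803 - 12851/107679 = -12851/107679 - I*√5287/31803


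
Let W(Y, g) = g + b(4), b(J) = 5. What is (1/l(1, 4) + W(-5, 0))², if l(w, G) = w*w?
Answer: 36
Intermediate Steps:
l(w, G) = w²
W(Y, g) = 5 + g (W(Y, g) = g + 5 = 5 + g)
(1/l(1, 4) + W(-5, 0))² = (1/(1²) + (5 + 0))² = (1/1 + 5)² = (1 + 5)² = 6² = 36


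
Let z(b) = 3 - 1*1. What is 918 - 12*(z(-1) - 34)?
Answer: 1302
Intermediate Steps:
z(b) = 2 (z(b) = 3 - 1 = 2)
918 - 12*(z(-1) - 34) = 918 - 12*(2 - 34) = 918 - 12*(-32) = 918 + 384 = 1302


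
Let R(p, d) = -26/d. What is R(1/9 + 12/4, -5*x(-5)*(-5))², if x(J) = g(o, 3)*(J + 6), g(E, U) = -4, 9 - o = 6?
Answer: 169/2500 ≈ 0.067600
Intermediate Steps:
o = 3 (o = 9 - 1*6 = 9 - 6 = 3)
x(J) = -24 - 4*J (x(J) = -4*(J + 6) = -4*(6 + J) = -24 - 4*J)
R(1/9 + 12/4, -5*x(-5)*(-5))² = (-26*1/(25*(-24 - 4*(-5))))² = (-26*1/(25*(-24 + 20)))² = (-26/(-5*(-4)*(-5)))² = (-26/(20*(-5)))² = (-26/(-100))² = (-26*(-1/100))² = (13/50)² = 169/2500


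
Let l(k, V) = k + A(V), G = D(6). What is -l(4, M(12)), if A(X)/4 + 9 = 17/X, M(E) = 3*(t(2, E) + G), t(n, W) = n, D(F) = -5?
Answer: 356/9 ≈ 39.556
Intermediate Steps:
G = -5
M(E) = -9 (M(E) = 3*(2 - 5) = 3*(-3) = -9)
A(X) = -36 + 68/X (A(X) = -36 + 4*(17/X) = -36 + 68/X)
l(k, V) = -36 + k + 68/V (l(k, V) = k + (-36 + 68/V) = -36 + k + 68/V)
-l(4, M(12)) = -(-36 + 4 + 68/(-9)) = -(-36 + 4 + 68*(-1/9)) = -(-36 + 4 - 68/9) = -1*(-356/9) = 356/9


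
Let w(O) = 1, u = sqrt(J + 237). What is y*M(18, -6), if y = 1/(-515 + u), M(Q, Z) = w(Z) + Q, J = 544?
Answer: -9785/264444 - 19*sqrt(781)/264444 ≈ -0.039010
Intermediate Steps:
u = sqrt(781) (u = sqrt(544 + 237) = sqrt(781) ≈ 27.946)
M(Q, Z) = 1 + Q
y = 1/(-515 + sqrt(781)) ≈ -0.0020532
y*M(18, -6) = (-515/264444 - sqrt(781)/264444)*(1 + 18) = (-515/264444 - sqrt(781)/264444)*19 = -9785/264444 - 19*sqrt(781)/264444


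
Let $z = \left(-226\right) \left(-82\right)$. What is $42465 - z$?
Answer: $23933$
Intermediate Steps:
$z = 18532$
$42465 - z = 42465 - 18532 = 23933$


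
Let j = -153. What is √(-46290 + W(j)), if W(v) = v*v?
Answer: I*√22881 ≈ 151.26*I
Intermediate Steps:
W(v) = v²
√(-46290 + W(j)) = √(-46290 + (-153)²) = √(-46290 + 23409) = √(-22881) = I*√22881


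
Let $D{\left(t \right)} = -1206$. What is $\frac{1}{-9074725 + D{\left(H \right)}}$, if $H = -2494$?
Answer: $- \frac{1}{9075931} \approx -1.1018 \cdot 10^{-7}$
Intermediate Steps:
$\frac{1}{-9074725 + D{\left(H \right)}} = \frac{1}{-9074725 - 1206} = \frac{1}{-9075931} = - \frac{1}{9075931}$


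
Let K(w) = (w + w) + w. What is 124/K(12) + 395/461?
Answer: 17846/4149 ≈ 4.3013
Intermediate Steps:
K(w) = 3*w (K(w) = 2*w + w = 3*w)
124/K(12) + 395/461 = 124/((3*12)) + 395/461 = 124/36 + 395*(1/461) = 124*(1/36) + 395/461 = 31/9 + 395/461 = 17846/4149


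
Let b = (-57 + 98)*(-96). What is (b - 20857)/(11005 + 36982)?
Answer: -24793/47987 ≈ -0.51666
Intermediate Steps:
b = -3936 (b = 41*(-96) = -3936)
(b - 20857)/(11005 + 36982) = (-3936 - 20857)/(11005 + 36982) = -24793/47987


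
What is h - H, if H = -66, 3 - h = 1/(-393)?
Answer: 27118/393 ≈ 69.003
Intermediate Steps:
h = 1180/393 (h = 3 - 1/(-393) = 3 - 1*(-1/393) = 3 + 1/393 = 1180/393 ≈ 3.0025)
h - H = 1180/393 - 1*(-66) = 1180/393 + 66 = 27118/393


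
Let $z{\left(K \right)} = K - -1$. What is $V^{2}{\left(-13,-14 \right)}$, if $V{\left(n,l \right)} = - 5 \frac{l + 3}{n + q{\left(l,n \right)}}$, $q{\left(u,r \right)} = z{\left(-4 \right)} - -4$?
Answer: $\frac{3025}{144} \approx 21.007$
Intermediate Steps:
$z{\left(K \right)} = 1 + K$ ($z{\left(K \right)} = K + 1 = 1 + K$)
$q{\left(u,r \right)} = 1$ ($q{\left(u,r \right)} = \left(1 - 4\right) - -4 = -3 + 4 = 1$)
$V{\left(n,l \right)} = - \frac{5 \left(3 + l\right)}{1 + n}$ ($V{\left(n,l \right)} = - 5 \frac{l + 3}{n + 1} = - 5 \frac{3 + l}{1 + n} = - \frac{5 \left(3 + l\right)}{1 + n}$)
$V^{2}{\left(-13,-14 \right)} = \left(\frac{5 \left(-3 - -14\right)}{1 - 13}\right)^{2} = \left(\frac{5 \left(-3 + 14\right)}{-12}\right)^{2} = \left(5 \left(- \frac{1}{12}\right) 11\right)^{2} = \left(- \frac{55}{12}\right)^{2} = \frac{3025}{144}$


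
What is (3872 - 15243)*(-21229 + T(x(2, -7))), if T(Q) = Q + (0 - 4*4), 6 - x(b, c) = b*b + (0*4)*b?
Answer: 241554153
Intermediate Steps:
x(b, c) = 6 - b**2 (x(b, c) = 6 - (b*b + (0*4)*b) = 6 - (b**2 + 0*b) = 6 - (b**2 + 0) = 6 - b**2)
T(Q) = -16 + Q (T(Q) = Q + (0 - 16) = Q - 16 = -16 + Q)
(3872 - 15243)*(-21229 + T(x(2, -7))) = (3872 - 15243)*(-21229 + (-16 + (6 - 1*2**2))) = -11371*(-21229 + (-16 + (6 - 1*4))) = -11371*(-21229 + (-16 + (6 - 4))) = -11371*(-21229 + (-16 + 2)) = -11371*(-21229 - 14) = -11371*(-21243) = 241554153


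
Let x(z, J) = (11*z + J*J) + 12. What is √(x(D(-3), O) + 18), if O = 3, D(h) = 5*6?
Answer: 3*√41 ≈ 19.209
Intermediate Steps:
D(h) = 30
x(z, J) = 12 + J² + 11*z (x(z, J) = (11*z + J²) + 12 = (J² + 11*z) + 12 = 12 + J² + 11*z)
√(x(D(-3), O) + 18) = √((12 + 3² + 11*30) + 18) = √((12 + 9 + 330) + 18) = √(351 + 18) = √369 = 3*√41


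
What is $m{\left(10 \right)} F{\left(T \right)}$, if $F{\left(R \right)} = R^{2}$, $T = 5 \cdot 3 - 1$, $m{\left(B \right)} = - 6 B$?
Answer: $-11760$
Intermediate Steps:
$T = 14$ ($T = 15 - 1 = 14$)
$m{\left(10 \right)} F{\left(T \right)} = \left(-6\right) 10 \cdot 14^{2} = \left(-60\right) 196 = -11760$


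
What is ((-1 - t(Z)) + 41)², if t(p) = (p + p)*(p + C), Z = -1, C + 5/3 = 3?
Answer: 14884/9 ≈ 1653.8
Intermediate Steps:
C = 4/3 (C = -5/3 + 3 = 4/3 ≈ 1.3333)
t(p) = 2*p*(4/3 + p) (t(p) = (p + p)*(p + 4/3) = (2*p)*(4/3 + p) = 2*p*(4/3 + p))
((-1 - t(Z)) + 41)² = ((-1 - 2*(-1)*(4 + 3*(-1))/3) + 41)² = ((-1 - 2*(-1)*(4 - 3)/3) + 41)² = ((-1 - 2*(-1)/3) + 41)² = ((-1 - 1*(-⅔)) + 41)² = ((-1 + ⅔) + 41)² = (-⅓ + 41)² = (122/3)² = 14884/9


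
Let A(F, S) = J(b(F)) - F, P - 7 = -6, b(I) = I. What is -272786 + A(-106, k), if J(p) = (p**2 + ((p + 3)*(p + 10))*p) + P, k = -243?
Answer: -1309571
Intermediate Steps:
P = 1 (P = 7 - 6 = 1)
J(p) = 1 + p**2 + p*(3 + p)*(10 + p) (J(p) = (p**2 + ((p + 3)*(p + 10))*p) + 1 = (p**2 + ((3 + p)*(10 + p))*p) + 1 = (p**2 + p*(3 + p)*(10 + p)) + 1 = 1 + p**2 + p*(3 + p)*(10 + p))
A(F, S) = 1 + F**3 + 14*F**2 + 29*F (A(F, S) = (1 + F**3 + 14*F**2 + 30*F) - F = 1 + F**3 + 14*F**2 + 29*F)
-272786 + A(-106, k) = -272786 + (1 + (-106)**3 + 14*(-106)**2 + 29*(-106)) = -272786 + (1 - 1191016 + 14*11236 - 3074) = -272786 + (1 - 1191016 + 157304 - 3074) = -272786 - 1036785 = -1309571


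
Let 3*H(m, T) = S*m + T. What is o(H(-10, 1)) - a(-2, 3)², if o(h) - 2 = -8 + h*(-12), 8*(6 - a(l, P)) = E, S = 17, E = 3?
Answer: 40855/64 ≈ 638.36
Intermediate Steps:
a(l, P) = 45/8 (a(l, P) = 6 - ⅛*3 = 6 - 3/8 = 45/8)
H(m, T) = T/3 + 17*m/3 (H(m, T) = (17*m + T)/3 = (T + 17*m)/3 = T/3 + 17*m/3)
o(h) = -6 - 12*h (o(h) = 2 + (-8 + h*(-12)) = 2 + (-8 - 12*h) = -6 - 12*h)
o(H(-10, 1)) - a(-2, 3)² = (-6 - 12*((⅓)*1 + (17/3)*(-10))) - (45/8)² = (-6 - 12*(⅓ - 170/3)) - 1*2025/64 = (-6 - 12*(-169/3)) - 2025/64 = (-6 + 676) - 2025/64 = 670 - 2025/64 = 40855/64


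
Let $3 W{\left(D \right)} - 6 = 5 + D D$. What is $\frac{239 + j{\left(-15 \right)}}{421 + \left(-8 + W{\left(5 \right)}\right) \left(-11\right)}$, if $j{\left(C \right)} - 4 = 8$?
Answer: $\frac{251}{377} \approx 0.66578$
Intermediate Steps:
$W{\left(D \right)} = \frac{11}{3} + \frac{D^{2}}{3}$ ($W{\left(D \right)} = 2 + \frac{5 + D D}{3} = 2 + \frac{5 + D^{2}}{3} = 2 + \left(\frac{5}{3} + \frac{D^{2}}{3}\right) = \frac{11}{3} + \frac{D^{2}}{3}$)
$j{\left(C \right)} = 12$ ($j{\left(C \right)} = 4 + 8 = 12$)
$\frac{239 + j{\left(-15 \right)}}{421 + \left(-8 + W{\left(5 \right)}\right) \left(-11\right)} = \frac{239 + 12}{421 + \left(-8 + \left(\frac{11}{3} + \frac{5^{2}}{3}\right)\right) \left(-11\right)} = \frac{251}{421 + \left(-8 + \left(\frac{11}{3} + \frac{1}{3} \cdot 25\right)\right) \left(-11\right)} = \frac{251}{421 + \left(-8 + \left(\frac{11}{3} + \frac{25}{3}\right)\right) \left(-11\right)} = \frac{251}{421 + \left(-8 + 12\right) \left(-11\right)} = \frac{251}{421 + 4 \left(-11\right)} = \frac{251}{421 - 44} = \frac{251}{377}$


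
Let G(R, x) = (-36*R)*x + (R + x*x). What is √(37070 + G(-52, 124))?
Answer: √284522 ≈ 533.41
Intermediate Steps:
G(R, x) = R + x² - 36*R*x (G(R, x) = -36*R*x + (R + x²) = R + x² - 36*R*x)
√(37070 + G(-52, 124)) = √(37070 + (-52 + 124² - 36*(-52)*124)) = √(37070 + (-52 + 15376 + 232128)) = √(37070 + 247452) = √284522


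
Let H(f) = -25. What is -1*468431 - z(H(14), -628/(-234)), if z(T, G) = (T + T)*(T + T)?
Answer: -470931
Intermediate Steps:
z(T, G) = 4*T**2 (z(T, G) = (2*T)*(2*T) = 4*T**2)
-1*468431 - z(H(14), -628/(-234)) = -1*468431 - 4*(-25)**2 = -468431 - 4*625 = -468431 - 1*2500 = -468431 - 2500 = -470931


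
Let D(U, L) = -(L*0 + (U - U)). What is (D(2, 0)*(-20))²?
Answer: 0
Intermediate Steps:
D(U, L) = 0 (D(U, L) = -(0 + 0) = -1*0 = 0)
(D(2, 0)*(-20))² = (0*(-20))² = 0² = 0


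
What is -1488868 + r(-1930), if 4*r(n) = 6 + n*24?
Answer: -3000893/2 ≈ -1.5004e+6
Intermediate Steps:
r(n) = 3/2 + 6*n (r(n) = (6 + n*24)/4 = (6 + 24*n)/4 = 3/2 + 6*n)
-1488868 + r(-1930) = -1488868 + (3/2 + 6*(-1930)) = -1488868 + (3/2 - 11580) = -1488868 - 23157/2 = -3000893/2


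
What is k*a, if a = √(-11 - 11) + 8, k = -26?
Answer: -208 - 26*I*√22 ≈ -208.0 - 121.95*I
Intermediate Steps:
a = 8 + I*√22 (a = √(-22) + 8 = I*√22 + 8 = 8 + I*√22 ≈ 8.0 + 4.6904*I)
k*a = -26*(8 + I*√22) = -208 - 26*I*√22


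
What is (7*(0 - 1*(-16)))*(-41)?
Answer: -4592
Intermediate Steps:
(7*(0 - 1*(-16)))*(-41) = (7*(0 + 16))*(-41) = (7*16)*(-41) = 112*(-41) = -4592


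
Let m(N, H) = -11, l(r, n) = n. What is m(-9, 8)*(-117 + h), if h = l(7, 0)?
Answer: 1287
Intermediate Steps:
h = 0
m(-9, 8)*(-117 + h) = -11*(-117 + 0) = -11*(-117) = 1287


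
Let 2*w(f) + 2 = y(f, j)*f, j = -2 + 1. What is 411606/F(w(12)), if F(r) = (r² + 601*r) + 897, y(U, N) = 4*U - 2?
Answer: 137202/80599 ≈ 1.7023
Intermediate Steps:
j = -1
y(U, N) = -2 + 4*U
w(f) = -1 + f*(-2 + 4*f)/2 (w(f) = -1 + ((-2 + 4*f)*f)/2 = -1 + (f*(-2 + 4*f))/2 = -1 + f*(-2 + 4*f)/2)
F(r) = 897 + r² + 601*r
411606/F(w(12)) = 411606/(897 + (-1 + 12*(-1 + 2*12))² + 601*(-1 + 12*(-1 + 2*12))) = 411606/(897 + (-1 + 12*(-1 + 24))² + 601*(-1 + 12*(-1 + 24))) = 411606/(897 + (-1 + 12*23)² + 601*(-1 + 12*23)) = 411606/(897 + (-1 + 276)² + 601*(-1 + 276)) = 411606/(897 + 275² + 601*275) = 411606/(897 + 75625 + 165275) = 411606/241797 = 411606*(1/241797) = 137202/80599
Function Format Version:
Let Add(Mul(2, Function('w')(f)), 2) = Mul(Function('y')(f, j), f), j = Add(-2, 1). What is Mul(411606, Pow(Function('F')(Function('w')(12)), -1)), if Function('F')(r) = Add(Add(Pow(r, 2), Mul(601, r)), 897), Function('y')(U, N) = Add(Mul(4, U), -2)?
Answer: Rational(137202, 80599) ≈ 1.7023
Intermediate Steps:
j = -1
Function('y')(U, N) = Add(-2, Mul(4, U))
Function('w')(f) = Add(-1, Mul(Rational(1, 2), f, Add(-2, Mul(4, f)))) (Function('w')(f) = Add(-1, Mul(Rational(1, 2), Mul(Add(-2, Mul(4, f)), f))) = Add(-1, Mul(Rational(1, 2), Mul(f, Add(-2, Mul(4, f))))) = Add(-1, Mul(Rational(1, 2), f, Add(-2, Mul(4, f)))))
Function('F')(r) = Add(897, Pow(r, 2), Mul(601, r))
Mul(411606, Pow(Function('F')(Function('w')(12)), -1)) = Mul(411606, Pow(Add(897, Pow(Add(-1, Mul(12, Add(-1, Mul(2, 12)))), 2), Mul(601, Add(-1, Mul(12, Add(-1, Mul(2, 12)))))), -1)) = Mul(411606, Pow(Add(897, Pow(Add(-1, Mul(12, Add(-1, 24))), 2), Mul(601, Add(-1, Mul(12, Add(-1, 24))))), -1)) = Mul(411606, Pow(Add(897, Pow(Add(-1, Mul(12, 23)), 2), Mul(601, Add(-1, Mul(12, 23)))), -1)) = Mul(411606, Pow(Add(897, Pow(Add(-1, 276), 2), Mul(601, Add(-1, 276))), -1)) = Mul(411606, Pow(Add(897, Pow(275, 2), Mul(601, 275)), -1)) = Mul(411606, Pow(Add(897, 75625, 165275), -1)) = Mul(411606, Pow(241797, -1)) = Mul(411606, Rational(1, 241797)) = Rational(137202, 80599)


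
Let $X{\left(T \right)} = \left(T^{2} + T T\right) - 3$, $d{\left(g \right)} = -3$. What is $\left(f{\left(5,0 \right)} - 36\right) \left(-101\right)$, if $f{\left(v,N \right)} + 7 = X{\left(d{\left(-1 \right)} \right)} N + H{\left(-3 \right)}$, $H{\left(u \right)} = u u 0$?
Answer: $4343$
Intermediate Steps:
$X{\left(T \right)} = -3 + 2 T^{2}$ ($X{\left(T \right)} = \left(T^{2} + T^{2}\right) - 3 = 2 T^{2} - 3 = -3 + 2 T^{2}$)
$H{\left(u \right)} = 0$ ($H{\left(u \right)} = u^{2} \cdot 0 = 0$)
$f{\left(v,N \right)} = -7 + 15 N$ ($f{\left(v,N \right)} = -7 + \left(\left(-3 + 2 \left(-3\right)^{2}\right) N + 0\right) = -7 + \left(\left(-3 + 2 \cdot 9\right) N + 0\right) = -7 + \left(\left(-3 + 18\right) N + 0\right) = -7 + \left(15 N + 0\right) = -7 + 15 N$)
$\left(f{\left(5,0 \right)} - 36\right) \left(-101\right) = \left(\left(-7 + 15 \cdot 0\right) - 36\right) \left(-101\right) = \left(\left(-7 + 0\right) - 36\right) \left(-101\right) = \left(-7 - 36\right) \left(-101\right) = \left(-43\right) \left(-101\right) = 4343$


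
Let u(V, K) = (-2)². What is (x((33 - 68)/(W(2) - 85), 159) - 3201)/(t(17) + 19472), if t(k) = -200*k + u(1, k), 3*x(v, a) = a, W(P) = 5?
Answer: -787/4019 ≈ -0.19582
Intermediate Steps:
x(v, a) = a/3
u(V, K) = 4
t(k) = 4 - 200*k (t(k) = -200*k + 4 = 4 - 200*k)
(x((33 - 68)/(W(2) - 85), 159) - 3201)/(t(17) + 19472) = ((⅓)*159 - 3201)/((4 - 200*17) + 19472) = (53 - 3201)/((4 - 3400) + 19472) = -3148/(-3396 + 19472) = -3148/16076 = -3148*1/16076 = -787/4019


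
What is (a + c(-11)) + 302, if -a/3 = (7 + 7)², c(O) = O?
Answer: -297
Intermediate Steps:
a = -588 (a = -3*(7 + 7)² = -3*14² = -3*196 = -588)
(a + c(-11)) + 302 = (-588 - 11) + 302 = -599 + 302 = -297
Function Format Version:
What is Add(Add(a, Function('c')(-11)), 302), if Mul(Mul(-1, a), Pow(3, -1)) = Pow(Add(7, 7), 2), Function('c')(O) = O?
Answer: -297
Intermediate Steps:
a = -588 (a = Mul(-3, Pow(Add(7, 7), 2)) = Mul(-3, Pow(14, 2)) = Mul(-3, 196) = -588)
Add(Add(a, Function('c')(-11)), 302) = Add(Add(-588, -11), 302) = Add(-599, 302) = -297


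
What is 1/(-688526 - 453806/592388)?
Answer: -296194/203937496947 ≈ -1.4524e-6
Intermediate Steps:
1/(-688526 - 453806/592388) = 1/(-688526 - 453806*1/592388) = 1/(-688526 - 226903/296194) = 1/(-203937496947/296194) = -296194/203937496947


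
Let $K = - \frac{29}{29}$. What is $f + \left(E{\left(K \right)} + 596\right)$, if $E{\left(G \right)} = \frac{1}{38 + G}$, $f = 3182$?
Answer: $\frac{139787}{37} \approx 3778.0$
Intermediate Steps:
$K = -1$ ($K = \left(-29\right) \frac{1}{29} = -1$)
$f + \left(E{\left(K \right)} + 596\right) = 3182 + \left(\frac{1}{38 - 1} + 596\right) = 3182 + \left(\frac{1}{37} + 596\right) = 3182 + \frac{22053}{37} = \frac{139787}{37}$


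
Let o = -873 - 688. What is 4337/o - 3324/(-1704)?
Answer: -183457/221662 ≈ -0.82764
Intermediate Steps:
o = -1561
4337/o - 3324/(-1704) = 4337/(-1561) - 3324/(-1704) = 4337*(-1/1561) - 3324*(-1/1704) = -4337/1561 + 277/142 = -183457/221662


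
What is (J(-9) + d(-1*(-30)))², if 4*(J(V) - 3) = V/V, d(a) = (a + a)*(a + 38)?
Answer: 266766889/16 ≈ 1.6673e+7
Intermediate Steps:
d(a) = 2*a*(38 + a) (d(a) = (2*a)*(38 + a) = 2*a*(38 + a))
J(V) = 13/4 (J(V) = 3 + (V/V)/4 = 3 + (¼)*1 = 3 + ¼ = 13/4)
(J(-9) + d(-1*(-30)))² = (13/4 + 2*(-1*(-30))*(38 - 1*(-30)))² = (13/4 + 2*30*(38 + 30))² = (13/4 + 2*30*68)² = (13/4 + 4080)² = (16333/4)² = 266766889/16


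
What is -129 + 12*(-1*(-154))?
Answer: 1719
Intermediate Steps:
-129 + 12*(-1*(-154)) = -129 + 12*154 = -129 + 1848 = 1719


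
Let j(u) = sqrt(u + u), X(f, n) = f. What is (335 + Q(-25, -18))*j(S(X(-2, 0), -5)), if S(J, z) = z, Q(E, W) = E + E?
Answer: 285*I*sqrt(10) ≈ 901.25*I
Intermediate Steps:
Q(E, W) = 2*E
j(u) = sqrt(2)*sqrt(u) (j(u) = sqrt(2*u) = sqrt(2)*sqrt(u))
(335 + Q(-25, -18))*j(S(X(-2, 0), -5)) = (335 + 2*(-25))*(sqrt(2)*sqrt(-5)) = (335 - 50)*(sqrt(2)*(I*sqrt(5))) = 285*(I*sqrt(10)) = 285*I*sqrt(10)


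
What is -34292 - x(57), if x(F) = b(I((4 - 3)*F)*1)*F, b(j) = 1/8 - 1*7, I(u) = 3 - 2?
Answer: -271201/8 ≈ -33900.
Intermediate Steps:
I(u) = 1
b(j) = -55/8 (b(j) = ⅛ - 7 = -55/8)
x(F) = -55*F/8
-34292 - x(57) = -34292 - (-55)*57/8 = -34292 - 1*(-3135/8) = -34292 + 3135/8 = -271201/8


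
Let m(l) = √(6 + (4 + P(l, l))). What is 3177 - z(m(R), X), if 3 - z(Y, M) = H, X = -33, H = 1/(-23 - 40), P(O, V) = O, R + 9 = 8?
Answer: 199961/63 ≈ 3174.0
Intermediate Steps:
R = -1 (R = -9 + 8 = -1)
H = -1/63 (H = 1/(-63) = -1/63 ≈ -0.015873)
m(l) = √(10 + l) (m(l) = √(6 + (4 + l)) = √(10 + l))
z(Y, M) = 190/63 (z(Y, M) = 3 - 1*(-1/63) = 3 + 1/63 = 190/63)
3177 - z(m(R), X) = 3177 - 1*190/63 = 3177 - 190/63 = 199961/63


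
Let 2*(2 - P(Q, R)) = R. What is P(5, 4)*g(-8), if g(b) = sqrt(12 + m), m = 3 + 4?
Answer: 0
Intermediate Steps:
m = 7
g(b) = sqrt(19) (g(b) = sqrt(12 + 7) = sqrt(19))
P(Q, R) = 2 - R/2
P(5, 4)*g(-8) = (2 - 1/2*4)*sqrt(19) = (2 - 2)*sqrt(19) = 0*sqrt(19) = 0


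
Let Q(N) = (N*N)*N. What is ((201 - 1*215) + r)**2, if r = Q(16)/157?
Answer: 3602404/24649 ≈ 146.15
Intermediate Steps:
Q(N) = N**3 (Q(N) = N**2*N = N**3)
r = 4096/157 (r = 16**3/157 = 4096*(1/157) = 4096/157 ≈ 26.089)
((201 - 1*215) + r)**2 = ((201 - 1*215) + 4096/157)**2 = ((201 - 215) + 4096/157)**2 = (-14 + 4096/157)**2 = (1898/157)**2 = 3602404/24649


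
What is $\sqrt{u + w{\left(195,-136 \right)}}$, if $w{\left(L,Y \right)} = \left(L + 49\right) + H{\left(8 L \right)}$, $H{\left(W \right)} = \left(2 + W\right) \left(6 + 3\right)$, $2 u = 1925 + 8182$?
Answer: $\frac{\sqrt{77422}}{2} \approx 139.12$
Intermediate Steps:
$u = \frac{10107}{2}$ ($u = \frac{1925 + 8182}{2} = \frac{1}{2} \cdot 10107 = \frac{10107}{2} \approx 5053.5$)
$H{\left(W \right)} = 18 + 9 W$ ($H{\left(W \right)} = \left(2 + W\right) 9 = 18 + 9 W$)
$w{\left(L,Y \right)} = 67 + 73 L$ ($w{\left(L,Y \right)} = \left(L + 49\right) + \left(18 + 9 \cdot 8 L\right) = \left(49 + L\right) + \left(18 + 72 L\right) = 67 + 73 L$)
$\sqrt{u + w{\left(195,-136 \right)}} = \sqrt{\frac{10107}{2} + \left(67 + 73 \cdot 195\right)} = \sqrt{\frac{10107}{2} + \left(67 + 14235\right)} = \sqrt{\frac{10107}{2} + 14302} = \sqrt{\frac{38711}{2}} = \frac{\sqrt{77422}}{2}$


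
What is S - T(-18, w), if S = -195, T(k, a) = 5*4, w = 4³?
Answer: -215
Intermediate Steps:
w = 64
T(k, a) = 20
S - T(-18, w) = -195 - 1*20 = -195 - 20 = -215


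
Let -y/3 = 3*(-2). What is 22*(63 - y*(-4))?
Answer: 2970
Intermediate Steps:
y = 18 (y = -9*(-2) = -3*(-6) = 18)
22*(63 - y*(-4)) = 22*(63 - 1*18*(-4)) = 22*(63 - 18*(-4)) = 22*(63 + 72) = 22*135 = 2970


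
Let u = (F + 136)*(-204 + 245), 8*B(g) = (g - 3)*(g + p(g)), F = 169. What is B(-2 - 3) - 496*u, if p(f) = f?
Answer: -6202470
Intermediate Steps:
B(g) = g*(-3 + g)/4 (B(g) = ((g - 3)*(g + g))/8 = ((-3 + g)*(2*g))/8 = (2*g*(-3 + g))/8 = g*(-3 + g)/4)
u = 12505 (u = (169 + 136)*(-204 + 245) = 305*41 = 12505)
B(-2 - 3) - 496*u = (-2 - 3)*(-3 + (-2 - 3))/4 - 496*12505 = (¼)*(-5)*(-3 - 5) - 6202480 = (¼)*(-5)*(-8) - 6202480 = 10 - 6202480 = -6202470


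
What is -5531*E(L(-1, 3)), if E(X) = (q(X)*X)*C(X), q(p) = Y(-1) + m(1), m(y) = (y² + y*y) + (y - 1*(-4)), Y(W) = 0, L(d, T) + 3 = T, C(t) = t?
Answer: 0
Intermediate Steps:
L(d, T) = -3 + T
m(y) = 4 + y + 2*y² (m(y) = (y² + y²) + (y + 4) = 2*y² + (4 + y) = 4 + y + 2*y²)
q(p) = 7 (q(p) = 0 + (4 + 1 + 2*1²) = 0 + (4 + 1 + 2*1) = 0 + (4 + 1 + 2) = 0 + 7 = 7)
E(X) = 7*X² (E(X) = (7*X)*X = 7*X²)
-5531*E(L(-1, 3)) = -38717*(-3 + 3)² = -38717*0² = -38717*0 = -5531*0 = 0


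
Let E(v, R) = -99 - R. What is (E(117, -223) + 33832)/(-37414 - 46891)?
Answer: -2612/6485 ≈ -0.40278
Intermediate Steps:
(E(117, -223) + 33832)/(-37414 - 46891) = ((-99 - 1*(-223)) + 33832)/(-37414 - 46891) = ((-99 + 223) + 33832)/(-84305) = (124 + 33832)*(-1/84305) = 33956*(-1/84305) = -2612/6485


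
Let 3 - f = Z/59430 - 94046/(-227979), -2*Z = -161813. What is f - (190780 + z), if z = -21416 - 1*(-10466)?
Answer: -1624308431817289/9032527980 ≈ -1.7983e+5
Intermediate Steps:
Z = 161813/2 (Z = -1/2*(-161813) = 161813/2 ≈ 80907.)
z = -10950 (z = -21416 + 10466 = -10950)
f = 11074826111/9032527980 (f = 3 - ((161813/2)/59430 - 94046/(-227979)) = 3 - ((161813/2)*(1/59430) - 94046*(-1/227979)) = 3 - (161813/118860 + 94046/227979) = 3 - 1*16022757829/9032527980 = 3 - 16022757829/9032527980 = 11074826111/9032527980 ≈ 1.2261)
f - (190780 + z) = 11074826111/9032527980 - (190780 - 10950) = 11074826111/9032527980 - 1*179830 = 11074826111/9032527980 - 179830 = -1624308431817289/9032527980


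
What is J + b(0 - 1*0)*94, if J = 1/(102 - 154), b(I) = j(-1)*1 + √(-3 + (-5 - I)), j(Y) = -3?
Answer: -14665/52 + 188*I*√2 ≈ -282.02 + 265.87*I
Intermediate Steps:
b(I) = -3 + √(-8 - I) (b(I) = -3*1 + √(-3 + (-5 - I)) = -3 + √(-8 - I))
J = -1/52 (J = 1/(-52) = -1/52 ≈ -0.019231)
J + b(0 - 1*0)*94 = -1/52 + (-3 + √(-8 - (0 - 1*0)))*94 = -1/52 + (-3 + √(-8 - (0 + 0)))*94 = -1/52 + (-3 + √(-8 - 1*0))*94 = -1/52 + (-3 + √(-8 + 0))*94 = -1/52 + (-3 + √(-8))*94 = -1/52 + (-3 + 2*I*√2)*94 = -1/52 + (-282 + 188*I*√2) = -14665/52 + 188*I*√2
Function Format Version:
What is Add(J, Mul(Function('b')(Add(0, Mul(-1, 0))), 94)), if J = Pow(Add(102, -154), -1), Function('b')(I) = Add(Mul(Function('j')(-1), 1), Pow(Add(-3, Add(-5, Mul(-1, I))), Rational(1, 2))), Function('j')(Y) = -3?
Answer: Add(Rational(-14665, 52), Mul(188, I, Pow(2, Rational(1, 2)))) ≈ Add(-282.02, Mul(265.87, I))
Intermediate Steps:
Function('b')(I) = Add(-3, Pow(Add(-8, Mul(-1, I)), Rational(1, 2))) (Function('b')(I) = Add(Mul(-3, 1), Pow(Add(-3, Add(-5, Mul(-1, I))), Rational(1, 2))) = Add(-3, Pow(Add(-8, Mul(-1, I)), Rational(1, 2))))
J = Rational(-1, 52) (J = Pow(-52, -1) = Rational(-1, 52) ≈ -0.019231)
Add(J, Mul(Function('b')(Add(0, Mul(-1, 0))), 94)) = Add(Rational(-1, 52), Mul(Add(-3, Pow(Add(-8, Mul(-1, Add(0, Mul(-1, 0)))), Rational(1, 2))), 94)) = Add(Rational(-1, 52), Mul(Add(-3, Pow(Add(-8, Mul(-1, Add(0, 0))), Rational(1, 2))), 94)) = Add(Rational(-1, 52), Mul(Add(-3, Pow(Add(-8, Mul(-1, 0)), Rational(1, 2))), 94)) = Add(Rational(-1, 52), Mul(Add(-3, Pow(Add(-8, 0), Rational(1, 2))), 94)) = Add(Rational(-1, 52), Mul(Add(-3, Pow(-8, Rational(1, 2))), 94)) = Add(Rational(-1, 52), Mul(Add(-3, Mul(2, I, Pow(2, Rational(1, 2)))), 94)) = Add(Rational(-1, 52), Add(-282, Mul(188, I, Pow(2, Rational(1, 2))))) = Add(Rational(-14665, 52), Mul(188, I, Pow(2, Rational(1, 2))))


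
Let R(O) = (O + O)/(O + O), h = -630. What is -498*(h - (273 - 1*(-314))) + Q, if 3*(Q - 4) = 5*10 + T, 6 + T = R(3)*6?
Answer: 1818260/3 ≈ 6.0609e+5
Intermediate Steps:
R(O) = 1 (R(O) = (2*O)/((2*O)) = (2*O)*(1/(2*O)) = 1)
T = 0 (T = -6 + 1*6 = -6 + 6 = 0)
Q = 62/3 (Q = 4 + (5*10 + 0)/3 = 4 + (50 + 0)/3 = 4 + (⅓)*50 = 4 + 50/3 = 62/3 ≈ 20.667)
-498*(h - (273 - 1*(-314))) + Q = -498*(-630 - (273 - 1*(-314))) + 62/3 = -498*(-630 - (273 + 314)) + 62/3 = -498*(-630 - 1*587) + 62/3 = -498*(-630 - 587) + 62/3 = -498*(-1217) + 62/3 = 606066 + 62/3 = 1818260/3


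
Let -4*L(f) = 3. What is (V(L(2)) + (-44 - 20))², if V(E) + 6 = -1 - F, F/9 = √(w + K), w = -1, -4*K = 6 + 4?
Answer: 9515/2 + 639*I*√14 ≈ 4757.5 + 2390.9*I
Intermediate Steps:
L(f) = -¾ (L(f) = -¼*3 = -¾)
K = -5/2 (K = -(6 + 4)/4 = -¼*10 = -5/2 ≈ -2.5000)
F = 9*I*√14/2 (F = 9*√(-1 - 5/2) = 9*√(-7/2) = 9*(I*√14/2) = 9*I*√14/2 ≈ 16.837*I)
V(E) = -7 - 9*I*√14/2 (V(E) = -6 + (-1 - 9*I*√14/2) = -7 - 9*I*√14/2)
(V(L(2)) + (-44 - 20))² = ((-7 - 9*I*√14/2) + (-44 - 20))² = ((-7 - 9*I*√14/2) - 64)² = (-71 - 9*I*√14/2)²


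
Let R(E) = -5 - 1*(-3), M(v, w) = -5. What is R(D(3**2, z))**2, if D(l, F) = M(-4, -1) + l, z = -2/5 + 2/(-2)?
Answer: 4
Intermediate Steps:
z = -7/5 (z = -2*1/5 + 2*(-1/2) = -2/5 - 1 = -7/5 ≈ -1.4000)
D(l, F) = -5 + l
R(E) = -2 (R(E) = -5 + 3 = -2)
R(D(3**2, z))**2 = (-2)**2 = 4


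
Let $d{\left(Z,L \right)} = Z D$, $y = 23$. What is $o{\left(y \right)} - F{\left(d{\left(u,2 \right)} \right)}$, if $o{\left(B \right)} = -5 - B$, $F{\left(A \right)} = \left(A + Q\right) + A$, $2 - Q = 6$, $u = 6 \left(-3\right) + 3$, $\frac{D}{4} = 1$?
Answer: $96$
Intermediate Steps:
$D = 4$ ($D = 4 \cdot 1 = 4$)
$u = -15$ ($u = -18 + 3 = -15$)
$d{\left(Z,L \right)} = 4 Z$ ($d{\left(Z,L \right)} = Z 4 = 4 Z$)
$Q = -4$ ($Q = 2 - 6 = -4$)
$F{\left(A \right)} = -4 + 2 A$ ($F{\left(A \right)} = \left(A - 4\right) + A = \left(-4 + A\right) + A = -4 + 2 A$)
$o{\left(y \right)} - F{\left(d{\left(u,2 \right)} \right)} = \left(-5 - 23\right) - \left(-4 + 2 \cdot 4 \left(-15\right)\right) = \left(-5 - 23\right) - \left(-4 + 2 \left(-60\right)\right) = -28 - \left(-4 - 120\right) = -28 - -124 = -28 + 124 = 96$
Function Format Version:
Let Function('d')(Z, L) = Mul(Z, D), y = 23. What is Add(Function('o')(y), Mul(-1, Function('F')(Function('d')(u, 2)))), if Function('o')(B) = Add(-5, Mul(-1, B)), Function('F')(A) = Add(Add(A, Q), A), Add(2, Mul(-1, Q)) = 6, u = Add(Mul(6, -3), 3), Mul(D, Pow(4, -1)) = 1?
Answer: 96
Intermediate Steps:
D = 4 (D = Mul(4, 1) = 4)
u = -15 (u = Add(-18, 3) = -15)
Function('d')(Z, L) = Mul(4, Z) (Function('d')(Z, L) = Mul(Z, 4) = Mul(4, Z))
Q = -4 (Q = Add(2, Mul(-1, 6)) = Add(2, -6) = -4)
Function('F')(A) = Add(-4, Mul(2, A)) (Function('F')(A) = Add(Add(A, -4), A) = Add(Add(-4, A), A) = Add(-4, Mul(2, A)))
Add(Function('o')(y), Mul(-1, Function('F')(Function('d')(u, 2)))) = Add(Add(-5, Mul(-1, 23)), Mul(-1, Add(-4, Mul(2, Mul(4, -15))))) = Add(Add(-5, -23), Mul(-1, Add(-4, Mul(2, -60)))) = Add(-28, Mul(-1, Add(-4, -120))) = Add(-28, Mul(-1, -124)) = Add(-28, 124) = 96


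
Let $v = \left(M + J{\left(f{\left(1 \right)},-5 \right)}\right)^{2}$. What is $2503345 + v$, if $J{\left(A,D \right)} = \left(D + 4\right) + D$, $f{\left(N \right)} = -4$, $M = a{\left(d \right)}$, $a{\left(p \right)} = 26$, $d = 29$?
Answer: $2503745$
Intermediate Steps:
$M = 26$
$J{\left(A,D \right)} = 4 + 2 D$ ($J{\left(A,D \right)} = \left(4 + D\right) + D = 4 + 2 D$)
$v = 400$ ($v = \left(26 + \left(4 + 2 \left(-5\right)\right)\right)^{2} = \left(26 + \left(4 - 10\right)\right)^{2} = \left(26 - 6\right)^{2} = 20^{2} = 400$)
$2503345 + v = 2503345 + 400 = 2503745$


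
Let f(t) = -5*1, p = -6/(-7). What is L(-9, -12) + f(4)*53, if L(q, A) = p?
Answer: -1849/7 ≈ -264.14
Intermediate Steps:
p = 6/7 (p = -6*(-⅐) = 6/7 ≈ 0.85714)
L(q, A) = 6/7
f(t) = -5
L(-9, -12) + f(4)*53 = 6/7 - 5*53 = 6/7 - 265 = -1849/7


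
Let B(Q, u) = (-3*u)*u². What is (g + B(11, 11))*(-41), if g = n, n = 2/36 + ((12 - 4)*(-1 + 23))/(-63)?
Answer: 6880661/42 ≈ 1.6383e+5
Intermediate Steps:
B(Q, u) = -3*u³
n = -115/42 (n = 2*(1/36) + (8*22)*(-1/63) = 1/18 + 176*(-1/63) = 1/18 - 176/63 = -115/42 ≈ -2.7381)
g = -115/42 ≈ -2.7381
(g + B(11, 11))*(-41) = (-115/42 - 3*11³)*(-41) = (-115/42 - 3*1331)*(-41) = (-115/42 - 3993)*(-41) = -167821/42*(-41) = 6880661/42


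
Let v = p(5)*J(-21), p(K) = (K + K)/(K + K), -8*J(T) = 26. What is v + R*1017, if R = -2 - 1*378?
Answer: -1545853/4 ≈ -3.8646e+5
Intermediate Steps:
J(T) = -13/4 (J(T) = -⅛*26 = -13/4)
R = -380 (R = -2 - 378 = -380)
p(K) = 1 (p(K) = (2*K)/((2*K)) = (2*K)*(1/(2*K)) = 1)
v = -13/4 (v = 1*(-13/4) = -13/4 ≈ -3.2500)
v + R*1017 = -13/4 - 380*1017 = -13/4 - 386460 = -1545853/4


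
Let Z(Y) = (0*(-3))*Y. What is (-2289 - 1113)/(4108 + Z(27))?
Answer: -1701/2054 ≈ -0.82814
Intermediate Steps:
Z(Y) = 0 (Z(Y) = 0*Y = 0)
(-2289 - 1113)/(4108 + Z(27)) = (-2289 - 1113)/(4108 + 0) = -3402/4108 = -3402*1/4108 = -1701/2054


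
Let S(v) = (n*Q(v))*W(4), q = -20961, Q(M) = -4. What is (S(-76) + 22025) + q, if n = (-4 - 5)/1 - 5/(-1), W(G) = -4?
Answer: 1000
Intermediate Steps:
n = -4 (n = -9*1 - 5*(-1) = -9 + 5 = -4)
S(v) = -64 (S(v) = -4*(-4)*(-4) = 16*(-4) = -64)
(S(-76) + 22025) + q = (-64 + 22025) - 20961 = 21961 - 20961 = 1000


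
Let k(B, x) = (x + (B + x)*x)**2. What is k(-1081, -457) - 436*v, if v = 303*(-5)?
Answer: 493379063821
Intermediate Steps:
v = -1515
k(B, x) = (x + x*(B + x))**2
k(-1081, -457) - 436*v = (-457)**2*(1 - 1081 - 457)**2 - 436*(-1515) = 208849*(-1537)**2 - 1*(-660540) = 208849*2362369 + 660540 = 493378403281 + 660540 = 493379063821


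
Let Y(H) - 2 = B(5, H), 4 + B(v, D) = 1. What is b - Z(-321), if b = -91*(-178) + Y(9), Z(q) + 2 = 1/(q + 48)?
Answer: 4422328/273 ≈ 16199.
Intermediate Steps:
B(v, D) = -3 (B(v, D) = -4 + 1 = -3)
Z(q) = -2 + 1/(48 + q) (Z(q) = -2 + 1/(q + 48) = -2 + 1/(48 + q))
Y(H) = -1 (Y(H) = 2 - 3 = -1)
b = 16197 (b = -91*(-178) - 1 = 16198 - 1 = 16197)
b - Z(-321) = 16197 - (-95 - 2*(-321))/(48 - 321) = 16197 - (-95 + 642)/(-273) = 16197 - (-1)*547/273 = 16197 - 1*(-547/273) = 16197 + 547/273 = 4422328/273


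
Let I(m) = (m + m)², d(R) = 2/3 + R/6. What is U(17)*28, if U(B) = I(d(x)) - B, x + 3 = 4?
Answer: -3584/9 ≈ -398.22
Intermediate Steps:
x = 1 (x = -3 + 4 = 1)
d(R) = ⅔ + R/6 (d(R) = 2*(⅓) + R*(⅙) = ⅔ + R/6)
I(m) = 4*m² (I(m) = (2*m)² = 4*m²)
U(B) = 25/9 - B (U(B) = 4*(⅔ + (⅙)*1)² - B = 4*(⅔ + ⅙)² - B = 4*(⅚)² - B = 4*(25/36) - B = 25/9 - B)
U(17)*28 = (25/9 - 1*17)*28 = (25/9 - 17)*28 = -128/9*28 = -3584/9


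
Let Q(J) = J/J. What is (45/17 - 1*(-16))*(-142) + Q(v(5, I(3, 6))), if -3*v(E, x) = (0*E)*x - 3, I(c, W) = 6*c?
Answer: -44997/17 ≈ -2646.9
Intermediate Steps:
v(E, x) = 1 (v(E, x) = -((0*E)*x - 3)/3 = -(0*x - 3)/3 = -(0 - 3)/3 = -⅓*(-3) = 1)
Q(J) = 1
(45/17 - 1*(-16))*(-142) + Q(v(5, I(3, 6))) = (45/17 - 1*(-16))*(-142) + 1 = (45*(1/17) + 16)*(-142) + 1 = (45/17 + 16)*(-142) + 1 = (317/17)*(-142) + 1 = -45014/17 + 1 = -44997/17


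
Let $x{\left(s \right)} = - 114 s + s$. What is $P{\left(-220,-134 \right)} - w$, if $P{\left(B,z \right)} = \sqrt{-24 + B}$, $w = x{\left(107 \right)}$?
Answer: $12091 + 2 i \sqrt{61} \approx 12091.0 + 15.62 i$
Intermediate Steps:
$x{\left(s \right)} = - 113 s$
$w = -12091$ ($w = \left(-113\right) 107 = -12091$)
$P{\left(-220,-134 \right)} - w = \sqrt{-24 - 220} - -12091 = \sqrt{-244} + 12091 = 2 i \sqrt{61} + 12091 = 12091 + 2 i \sqrt{61}$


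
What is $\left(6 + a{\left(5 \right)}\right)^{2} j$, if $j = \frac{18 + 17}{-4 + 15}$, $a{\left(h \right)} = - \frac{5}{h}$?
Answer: $\frac{875}{11} \approx 79.545$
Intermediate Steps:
$j = \frac{35}{11} \approx 3.1818$
$\left(6 + a{\left(5 \right)}\right)^{2} j = \left(6 - \frac{5}{5}\right)^{2} \cdot \frac{35}{11} = \left(6 - 1\right)^{2} \cdot \frac{35}{11} = 5^{2} \cdot \frac{35}{11} = 25 \cdot \frac{35}{11} = \frac{875}{11}$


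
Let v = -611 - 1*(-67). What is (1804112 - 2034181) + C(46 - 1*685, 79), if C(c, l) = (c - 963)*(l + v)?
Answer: 514861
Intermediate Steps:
v = -544 (v = -611 + 67 = -544)
C(c, l) = (-963 + c)*(-544 + l) (C(c, l) = (c - 963)*(l - 544) = (-963 + c)*(-544 + l))
(1804112 - 2034181) + C(46 - 1*685, 79) = (1804112 - 2034181) + (523872 - 963*79 - 544*(46 - 1*685) + (46 - 1*685)*79) = -230069 + (523872 - 76077 - 544*(46 - 685) + (46 - 685)*79) = -230069 + (523872 - 76077 - 544*(-639) - 639*79) = -230069 + (523872 - 76077 + 347616 - 50481) = -230069 + 744930 = 514861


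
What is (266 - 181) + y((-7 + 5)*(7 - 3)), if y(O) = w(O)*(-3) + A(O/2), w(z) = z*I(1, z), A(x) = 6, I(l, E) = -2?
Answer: 43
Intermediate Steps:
w(z) = -2*z (w(z) = z*(-2) = -2*z)
y(O) = 6 + 6*O (y(O) = -2*O*(-3) + 6 = 6*O + 6 = 6 + 6*O)
(266 - 181) + y((-7 + 5)*(7 - 3)) = (266 - 181) + (6 + 6*((-7 + 5)*(7 - 3))) = 85 + (6 + 6*(-2*4)) = 85 + (6 + 6*(-8)) = 85 + (6 - 48) = 85 - 42 = 43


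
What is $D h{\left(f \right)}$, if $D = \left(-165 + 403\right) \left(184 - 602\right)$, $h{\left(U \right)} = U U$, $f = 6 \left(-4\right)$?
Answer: $-57302784$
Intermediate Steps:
$f = -24$
$h{\left(U \right)} = U^{2}$
$D = -99484$ ($D = 238 \left(-418\right) = -99484$)
$D h{\left(f \right)} = - 99484 \left(-24\right)^{2} = \left(-99484\right) 576 = -57302784$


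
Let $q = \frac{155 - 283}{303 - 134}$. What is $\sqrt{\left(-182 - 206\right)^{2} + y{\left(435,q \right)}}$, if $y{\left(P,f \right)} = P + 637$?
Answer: $8 \sqrt{2369} \approx 389.38$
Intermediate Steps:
$q = - \frac{128}{169} \approx -0.7574$
$y{\left(P,f \right)} = 637 + P$
$\sqrt{\left(-182 - 206\right)^{2} + y{\left(435,q \right)}} = \sqrt{\left(-182 - 206\right)^{2} + \left(637 + 435\right)} = \sqrt{\left(-388\right)^{2} + 1072} = \sqrt{150544 + 1072} = \sqrt{151616} = 8 \sqrt{2369}$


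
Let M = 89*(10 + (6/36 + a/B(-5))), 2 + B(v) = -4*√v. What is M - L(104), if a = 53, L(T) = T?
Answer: 14459/21 + 4717*I*√5/21 ≈ 688.52 + 502.26*I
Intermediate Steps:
B(v) = -2 - 4*√v
M = 5429/6 + 4717/(-2 - 4*I*√5) (M = 89*(10 + (6/36 + 53/(-2 - 4*I*√5))) = 89*(10 + (6*(1/36) + 53/(-2 - 4*I*√5))) = 89*(10 + (⅙ + 53/(-2 - 4*I*√5))) = 89*(61/6 + 53/(-2 - 4*I*√5)) = 5429/6 + 4717/(-2 - 4*I*√5) ≈ 792.52 + 502.26*I)
M - L(104) = (16643/21 + 4717*I*√5/21) - 1*104 = (16643/21 + 4717*I*√5/21) - 104 = 14459/21 + 4717*I*√5/21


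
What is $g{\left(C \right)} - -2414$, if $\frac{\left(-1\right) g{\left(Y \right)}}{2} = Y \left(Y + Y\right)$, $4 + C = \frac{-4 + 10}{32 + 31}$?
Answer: $\frac{1037678}{441} \approx 2353.0$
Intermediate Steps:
$C = - \frac{82}{21}$ ($C = -4 + \frac{-4 + 10}{32 + 31} = -4 + \frac{6}{63} = -4 + 6 \cdot \frac{1}{63} = -4 + \frac{2}{21} = - \frac{82}{21} \approx -3.9048$)
$g{\left(Y \right)} = - 4 Y^{2}$ ($g{\left(Y \right)} = - 2 Y \left(Y + Y\right) = - 2 Y 2 Y = - 2 \cdot 2 Y^{2} = - 4 Y^{2}$)
$g{\left(C \right)} - -2414 = - 4 \left(- \frac{82}{21}\right)^{2} - -2414 = \left(-4\right) \frac{6724}{441} + 2414 = - \frac{26896}{441} + 2414 = \frac{1037678}{441}$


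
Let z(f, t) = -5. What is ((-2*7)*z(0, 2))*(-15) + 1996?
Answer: 946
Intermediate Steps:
((-2*7)*z(0, 2))*(-15) + 1996 = (-2*7*(-5))*(-15) + 1996 = -14*(-5)*(-15) + 1996 = 70*(-15) + 1996 = -1050 + 1996 = 946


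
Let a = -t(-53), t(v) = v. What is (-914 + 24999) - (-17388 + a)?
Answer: 41420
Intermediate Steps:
a = 53 (a = -1*(-53) = 53)
(-914 + 24999) - (-17388 + a) = (-914 + 24999) - (-17388 + 53) = 24085 - 1*(-17335) = 24085 + 17335 = 41420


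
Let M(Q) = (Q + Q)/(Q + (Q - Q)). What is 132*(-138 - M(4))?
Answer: -18480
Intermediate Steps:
M(Q) = 2 (M(Q) = (2*Q)/(Q + 0) = (2*Q)/Q = 2)
132*(-138 - M(4)) = 132*(-138 - 1*2) = 132*(-138 - 2) = 132*(-140) = -18480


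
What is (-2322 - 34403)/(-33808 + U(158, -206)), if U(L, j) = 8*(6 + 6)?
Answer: 36725/33712 ≈ 1.0894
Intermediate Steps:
U(L, j) = 96 (U(L, j) = 8*12 = 96)
(-2322 - 34403)/(-33808 + U(158, -206)) = (-2322 - 34403)/(-33808 + 96) = -36725/(-33712) = -36725*(-1/33712) = 36725/33712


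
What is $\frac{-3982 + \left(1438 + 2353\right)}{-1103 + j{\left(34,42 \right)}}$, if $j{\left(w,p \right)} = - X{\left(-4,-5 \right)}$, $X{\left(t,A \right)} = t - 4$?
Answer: $\frac{191}{1095} \approx 0.17443$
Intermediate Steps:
$X{\left(t,A \right)} = -4 + t$
$j{\left(w,p \right)} = 8$ ($j{\left(w,p \right)} = - (-4 - 4) = \left(-1\right) \left(-8\right) = 8$)
$\frac{-3982 + \left(1438 + 2353\right)}{-1103 + j{\left(34,42 \right)}} = \frac{-3982 + \left(1438 + 2353\right)}{-1103 + 8} = \frac{-3982 + 3791}{-1095} = \left(-191\right) \left(- \frac{1}{1095}\right) = \frac{191}{1095}$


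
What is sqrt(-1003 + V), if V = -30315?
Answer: I*sqrt(31318) ≈ 176.97*I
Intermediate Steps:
sqrt(-1003 + V) = sqrt(-1003 - 30315) = sqrt(-31318) = I*sqrt(31318)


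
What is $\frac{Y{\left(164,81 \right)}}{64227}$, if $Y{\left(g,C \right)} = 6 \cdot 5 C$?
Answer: $\frac{810}{21409} \approx 0.037835$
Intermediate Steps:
$Y{\left(g,C \right)} = 30 C$
$\frac{Y{\left(164,81 \right)}}{64227} = \frac{30 \cdot 81}{64227} = 2430 \cdot \frac{1}{64227} = \frac{810}{21409}$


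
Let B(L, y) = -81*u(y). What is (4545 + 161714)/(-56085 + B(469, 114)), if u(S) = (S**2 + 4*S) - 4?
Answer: -166259/1145373 ≈ -0.14516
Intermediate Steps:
u(S) = -4 + S**2 + 4*S
B(L, y) = 324 - 324*y - 81*y**2 (B(L, y) = -81*(-4 + y**2 + 4*y) = 324 - 324*y - 81*y**2)
(4545 + 161714)/(-56085 + B(469, 114)) = (4545 + 161714)/(-56085 + (324 - 324*114 - 81*114**2)) = 166259/(-56085 + (324 - 36936 - 81*12996)) = 166259/(-56085 + (324 - 36936 - 1052676)) = 166259/(-56085 - 1089288) = 166259/(-1145373) = 166259*(-1/1145373) = -166259/1145373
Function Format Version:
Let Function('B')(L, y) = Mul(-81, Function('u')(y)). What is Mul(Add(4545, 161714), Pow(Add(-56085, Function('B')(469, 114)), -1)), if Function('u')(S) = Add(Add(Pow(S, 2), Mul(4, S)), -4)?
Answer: Rational(-166259, 1145373) ≈ -0.14516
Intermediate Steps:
Function('u')(S) = Add(-4, Pow(S, 2), Mul(4, S))
Function('B')(L, y) = Add(324, Mul(-324, y), Mul(-81, Pow(y, 2))) (Function('B')(L, y) = Mul(-81, Add(-4, Pow(y, 2), Mul(4, y))) = Add(324, Mul(-324, y), Mul(-81, Pow(y, 2))))
Mul(Add(4545, 161714), Pow(Add(-56085, Function('B')(469, 114)), -1)) = Mul(Add(4545, 161714), Pow(Add(-56085, Add(324, Mul(-324, 114), Mul(-81, Pow(114, 2)))), -1)) = Mul(166259, Pow(Add(-56085, Add(324, -36936, Mul(-81, 12996))), -1)) = Mul(166259, Pow(Add(-56085, Add(324, -36936, -1052676)), -1)) = Mul(166259, Pow(Add(-56085, -1089288), -1)) = Mul(166259, Pow(-1145373, -1)) = Mul(166259, Rational(-1, 1145373)) = Rational(-166259, 1145373)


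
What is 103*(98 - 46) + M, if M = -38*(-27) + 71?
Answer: 6453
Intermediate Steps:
M = 1097 (M = 1026 + 71 = 1097)
103*(98 - 46) + M = 103*(98 - 46) + 1097 = 103*52 + 1097 = 5356 + 1097 = 6453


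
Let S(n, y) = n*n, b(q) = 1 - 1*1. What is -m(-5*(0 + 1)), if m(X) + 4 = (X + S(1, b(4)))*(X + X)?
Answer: -36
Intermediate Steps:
b(q) = 0 (b(q) = 1 - 1 = 0)
S(n, y) = n**2
m(X) = -4 + 2*X*(1 + X) (m(X) = -4 + (X + 1**2)*(X + X) = -4 + (X + 1)*(2*X) = -4 + (1 + X)*(2*X) = -4 + 2*X*(1 + X))
-m(-5*(0 + 1)) = -(-4 + 2*(-5*(0 + 1)) + 2*(-5*(0 + 1))**2) = -(-4 + 2*(-5*1) + 2*(-5*1)**2) = -(-4 + 2*(-5) + 2*(-5)**2) = -(-4 - 10 + 2*25) = -(-4 - 10 + 50) = -1*36 = -36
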